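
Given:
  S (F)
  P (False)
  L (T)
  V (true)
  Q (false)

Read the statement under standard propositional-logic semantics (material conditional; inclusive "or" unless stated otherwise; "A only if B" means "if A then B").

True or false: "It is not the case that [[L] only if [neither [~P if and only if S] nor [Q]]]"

Formalization: not (L -> ((not P iff S) nor Q))

not P = not False = True
not P iff S = True iff False = False
(not P iff S) nor Q = False nor False = True
L -> ((not P iff S) nor Q) = True -> True = True
not (L -> ((not P iff S) nor Q)) = not True = False

False.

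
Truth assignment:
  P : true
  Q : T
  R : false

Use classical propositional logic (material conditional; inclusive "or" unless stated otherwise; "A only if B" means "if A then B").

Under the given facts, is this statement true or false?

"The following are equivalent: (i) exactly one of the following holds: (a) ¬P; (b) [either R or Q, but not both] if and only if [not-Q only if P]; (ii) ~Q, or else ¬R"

Values: P=True, R=False, Q=True.
This is (not P xor ((R xor Q) iff (not Q -> P))) iff (not Q or not R).

not P = not True = False
R xor Q = False xor True = True
not Q = not True = False
not Q -> P = False -> True = True
(R xor Q) iff (not Q -> P) = True iff True = True
not P xor ((R xor Q) iff (not Q -> P)) = False xor True = True
not Q = not True = False
not R = not False = True
not Q or not R = False or True = True
(not P xor ((R xor Q) iff (not Q -> P))) iff (not Q or not R) = True iff True = True

True.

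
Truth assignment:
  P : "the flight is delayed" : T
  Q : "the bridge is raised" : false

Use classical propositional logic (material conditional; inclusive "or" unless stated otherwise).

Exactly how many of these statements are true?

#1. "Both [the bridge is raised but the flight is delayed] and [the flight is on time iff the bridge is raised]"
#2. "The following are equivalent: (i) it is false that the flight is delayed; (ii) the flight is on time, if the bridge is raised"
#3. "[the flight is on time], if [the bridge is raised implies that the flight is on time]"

#1: Parsed as (Q and P) and (not P iff Q)

Q and P = False and True = False
not P = not True = False
not P iff Q = False iff False = True
(Q and P) and (not P iff Q) = False and True = False
So #1 is false.

#2: This is not P iff (Q -> not P).

not P = not True = False
not P = not True = False
Q -> not P = False -> False = True
not P iff (Q -> not P) = False iff True = False
Thus #2 is false.

#3: This is (Q -> not P) -> not P.

not P = not True = False
Q -> not P = False -> False = True
not P = not True = False
(Q -> not P) -> not P = True -> False = False
So #3 is false.

True statements: 0 (none).

0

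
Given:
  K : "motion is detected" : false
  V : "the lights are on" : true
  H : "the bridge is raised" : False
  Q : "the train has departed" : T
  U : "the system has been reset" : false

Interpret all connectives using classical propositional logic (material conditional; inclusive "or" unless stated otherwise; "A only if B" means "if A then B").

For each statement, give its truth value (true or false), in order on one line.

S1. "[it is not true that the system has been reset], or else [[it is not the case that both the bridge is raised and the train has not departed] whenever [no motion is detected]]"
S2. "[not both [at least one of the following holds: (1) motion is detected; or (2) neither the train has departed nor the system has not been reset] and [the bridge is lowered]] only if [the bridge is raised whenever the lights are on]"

S1 True / S2 False

S1: This is not U or (not K -> (H nand not Q)).

not U = not False = True
not K = not False = True
not Q = not True = False
H nand not Q = False nand False = True
not K -> (H nand not Q) = True -> True = True
not U or (not K -> (H nand not Q)) = True or True = True
Hence S1 is true.

S2: Parsed as ((K or (Q nor not U)) nand not H) -> (V -> H)

not U = not False = True
Q nor not U = True nor True = False
K or (Q nor not U) = False or False = False
not H = not False = True
(K or (Q nor not U)) nand not H = False nand True = True
V -> H = True -> False = False
((K or (Q nor not U)) nand not H) -> (V -> H) = True -> False = False
Thus S2 is false.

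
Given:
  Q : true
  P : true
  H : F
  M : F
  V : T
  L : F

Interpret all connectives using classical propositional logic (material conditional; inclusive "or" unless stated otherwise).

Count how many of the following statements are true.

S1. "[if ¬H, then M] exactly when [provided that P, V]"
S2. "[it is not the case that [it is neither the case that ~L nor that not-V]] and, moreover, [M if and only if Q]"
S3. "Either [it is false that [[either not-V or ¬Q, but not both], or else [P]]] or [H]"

0

S1: This is (¬H → M) ↔ (P → V).

¬H = ¬F = T
¬H → M = T → F = F
P → V = T → T = T
(¬H → M) ↔ (P → V) = F ↔ T = F
Thus S1 is false.

S2: In symbols: ¬(¬L ↓ ¬V) ∧ (M ↔ Q)

¬L = ¬F = T
¬V = ¬T = F
¬L ↓ ¬V = T ↓ F = F
¬(¬L ↓ ¬V) = ¬F = T
M ↔ Q = F ↔ T = F
¬(¬L ↓ ¬V) ∧ (M ↔ Q) = T ∧ F = F
Hence S2 is false.

S3: Formalization: ¬((¬V ⊕ ¬Q) ∨ P) ∨ H

¬V = ¬T = F
¬Q = ¬T = F
¬V ⊕ ¬Q = F ⊕ F = F
(¬V ⊕ ¬Q) ∨ P = F ∨ T = T
¬((¬V ⊕ ¬Q) ∨ P) = ¬T = F
¬((¬V ⊕ ¬Q) ∨ P) ∨ H = F ∨ F = F
Hence S3 is false.

0 of the 3 statements are true (none).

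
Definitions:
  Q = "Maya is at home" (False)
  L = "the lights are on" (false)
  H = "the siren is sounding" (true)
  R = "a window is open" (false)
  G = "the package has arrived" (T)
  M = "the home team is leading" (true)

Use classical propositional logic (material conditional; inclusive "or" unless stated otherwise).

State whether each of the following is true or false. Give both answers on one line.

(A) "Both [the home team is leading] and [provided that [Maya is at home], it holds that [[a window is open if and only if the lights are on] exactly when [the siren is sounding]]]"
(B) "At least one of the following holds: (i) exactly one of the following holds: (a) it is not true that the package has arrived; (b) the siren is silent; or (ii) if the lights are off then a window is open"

(A) true; (B) false

(A): Formalization: M & (Q -> ((R <-> L) <-> H))

R <-> L = F <-> F = T
(R <-> L) <-> H = T <-> T = T
Q -> ((R <-> L) <-> H) = F -> T = T
M & (Q -> ((R <-> L) <-> H)) = T & T = T
Thus (A) is true.

(B): Formalization: (~G xor ~H) | (~L -> R)

~G = ~T = F
~H = ~T = F
~G xor ~H = F xor F = F
~L = ~F = T
~L -> R = T -> F = F
(~G xor ~H) | (~L -> R) = F | F = F
Thus (B) is false.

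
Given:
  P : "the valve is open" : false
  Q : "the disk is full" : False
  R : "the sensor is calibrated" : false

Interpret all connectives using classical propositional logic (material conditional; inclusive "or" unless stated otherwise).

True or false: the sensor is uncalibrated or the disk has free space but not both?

Parsed as ~R xor ~Q

~R = ~F = T
~Q = ~F = T
~R xor ~Q = T xor T = F

False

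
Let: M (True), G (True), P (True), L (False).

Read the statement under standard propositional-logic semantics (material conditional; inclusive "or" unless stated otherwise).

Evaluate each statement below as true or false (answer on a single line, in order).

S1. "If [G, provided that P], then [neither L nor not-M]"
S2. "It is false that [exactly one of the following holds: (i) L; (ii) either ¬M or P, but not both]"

S1: This is (P -> G) -> (L nor not M).

P -> G = True -> True = True
not M = not True = False
L nor not M = False nor False = True
(P -> G) -> (L nor not M) = True -> True = True
So S1 is true.

S2: In symbols: not (L xor (not M xor P))

not M = not True = False
not M xor P = False xor True = True
L xor (not M xor P) = False xor True = True
not (L xor (not M xor P)) = not True = False
Hence S2 is false.

S1 T; S2 F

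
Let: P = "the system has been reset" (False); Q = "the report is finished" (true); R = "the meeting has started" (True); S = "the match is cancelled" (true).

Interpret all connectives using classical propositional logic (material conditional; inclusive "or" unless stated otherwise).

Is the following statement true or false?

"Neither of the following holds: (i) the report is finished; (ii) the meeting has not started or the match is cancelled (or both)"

false

In symbols: Q ↓ (¬R ∨ S)

¬R = ¬T = F
¬R ∨ S = F ∨ T = T
Q ↓ (¬R ∨ S) = T ↓ T = F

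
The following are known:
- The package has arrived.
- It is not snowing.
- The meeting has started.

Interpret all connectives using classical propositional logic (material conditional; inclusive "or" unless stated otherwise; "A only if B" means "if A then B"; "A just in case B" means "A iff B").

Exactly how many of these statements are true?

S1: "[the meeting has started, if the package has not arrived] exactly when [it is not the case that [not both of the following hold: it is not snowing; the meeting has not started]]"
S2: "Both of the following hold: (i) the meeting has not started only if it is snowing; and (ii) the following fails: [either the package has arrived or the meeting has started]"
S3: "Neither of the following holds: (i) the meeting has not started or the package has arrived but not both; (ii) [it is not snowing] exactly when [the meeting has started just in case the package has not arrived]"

0

Let P = "the package has arrived" (True), R = "the meeting has started" (True), Q = "it is snowing" (False).

S1: This is (not P -> R) iff not (not Q nand not R).

not P = not True = False
not P -> R = False -> True = True
not Q = not False = True
not R = not True = False
not Q nand not R = True nand False = True
not (not Q nand not R) = not True = False
(not P -> R) iff not (not Q nand not R) = True iff False = False
Thus S1 is false.

S2: In symbols: (not R -> Q) and not (P or R)

not R = not True = False
not R -> Q = False -> False = True
P or R = True or True = True
not (P or R) = not True = False
(not R -> Q) and not (P or R) = True and False = False
Hence S2 is false.

S3: Formalization: (not R xor P) nor (not Q iff (R iff not P))

not R = not True = False
not R xor P = False xor True = True
not Q = not False = True
not P = not True = False
R iff not P = True iff False = False
not Q iff (R iff not P) = True iff False = False
(not R xor P) nor (not Q iff (R iff not P)) = True nor False = False
So S3 is false.

True statements: 0 (none).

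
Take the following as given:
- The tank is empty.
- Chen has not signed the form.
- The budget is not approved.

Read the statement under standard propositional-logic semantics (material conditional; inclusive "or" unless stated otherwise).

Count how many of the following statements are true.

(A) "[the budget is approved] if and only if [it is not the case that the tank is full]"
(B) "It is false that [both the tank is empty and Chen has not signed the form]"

0

Let G = "the budget is approved" (False), U = "the tank is full" (False), H = "Chen has signed the form" (False).

(A): This is G iff not U.

not U = not False = True
G iff not U = False iff True = False
Thus (A) is false.

(B): In symbols: not (not U and not H)

not U = not False = True
not H = not False = True
not U and not H = True and True = True
not (not U and not H) = not True = False
So (B) is false.

0 of the 2 statements are true (none).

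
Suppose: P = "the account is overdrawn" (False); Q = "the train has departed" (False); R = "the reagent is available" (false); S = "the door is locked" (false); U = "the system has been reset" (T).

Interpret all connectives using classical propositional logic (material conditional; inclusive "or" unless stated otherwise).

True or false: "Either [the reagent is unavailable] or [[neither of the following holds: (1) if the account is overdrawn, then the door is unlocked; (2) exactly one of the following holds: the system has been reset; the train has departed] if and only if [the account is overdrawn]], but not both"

Values: R=F, P=F, S=F, U=T, Q=F.
Parsed as ¬R ⊕ (((P → ¬S) ↓ (U ⊕ Q)) ↔ P)

¬R = ¬F = T
¬S = ¬F = T
P → ¬S = F → T = T
U ⊕ Q = T ⊕ F = T
(P → ¬S) ↓ (U ⊕ Q) = T ↓ T = F
((P → ¬S) ↓ (U ⊕ Q)) ↔ P = F ↔ F = T
¬R ⊕ (((P → ¬S) ↓ (U ⊕ Q)) ↔ P) = T ⊕ T = F

false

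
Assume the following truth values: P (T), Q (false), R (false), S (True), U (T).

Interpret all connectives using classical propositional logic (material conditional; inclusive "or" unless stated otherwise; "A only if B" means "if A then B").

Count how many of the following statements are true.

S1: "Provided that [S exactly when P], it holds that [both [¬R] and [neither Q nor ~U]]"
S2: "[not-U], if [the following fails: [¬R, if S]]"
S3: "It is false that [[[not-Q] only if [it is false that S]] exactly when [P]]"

3

S1: This is (S iff P) -> (not R and (Q nor not U)).

S iff P = True iff True = True
not R = not False = True
not U = not True = False
Q nor not U = False nor False = True
not R and (Q nor not U) = True and True = True
(S iff P) -> (not R and (Q nor not U)) = True -> True = True
Hence S1 is true.

S2: Formalization: not (S -> not R) -> not U

not R = not False = True
S -> not R = True -> True = True
not (S -> not R) = not True = False
not U = not True = False
not (S -> not R) -> not U = False -> False = True
Hence S2 is true.

S3: In symbols: not ((not Q -> not S) iff P)

not Q = not False = True
not S = not True = False
not Q -> not S = True -> False = False
(not Q -> not S) iff P = False iff True = False
not ((not Q -> not S) iff P) = not False = True
Thus S3 is true.

3 of the 3 statements are true.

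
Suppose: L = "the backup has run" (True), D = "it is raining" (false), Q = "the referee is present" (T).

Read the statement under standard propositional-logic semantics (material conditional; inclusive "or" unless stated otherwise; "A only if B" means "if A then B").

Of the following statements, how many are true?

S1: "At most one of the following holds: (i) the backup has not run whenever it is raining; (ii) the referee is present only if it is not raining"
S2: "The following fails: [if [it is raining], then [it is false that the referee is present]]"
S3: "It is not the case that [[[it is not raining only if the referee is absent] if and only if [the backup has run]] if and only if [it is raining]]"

S1: In symbols: (D → ¬L) ↑ (Q → ¬D)

¬L = ¬T = F
D → ¬L = F → F = T
¬D = ¬F = T
Q → ¬D = T → T = T
(D → ¬L) ↑ (Q → ¬D) = T ↑ T = F
Hence S1 is false.

S2: This is ¬(D → ¬Q).

¬Q = ¬T = F
D → ¬Q = F → F = T
¬(D → ¬Q) = ¬T = F
Hence S2 is false.

S3: This is ¬(((¬D → ¬Q) ↔ L) ↔ D).

¬D = ¬F = T
¬Q = ¬T = F
¬D → ¬Q = T → F = F
(¬D → ¬Q) ↔ L = F ↔ T = F
((¬D → ¬Q) ↔ L) ↔ D = F ↔ F = T
¬(((¬D → ¬Q) ↔ L) ↔ D) = ¬T = F
Thus S3 is false.

True statements: 0 (none).

0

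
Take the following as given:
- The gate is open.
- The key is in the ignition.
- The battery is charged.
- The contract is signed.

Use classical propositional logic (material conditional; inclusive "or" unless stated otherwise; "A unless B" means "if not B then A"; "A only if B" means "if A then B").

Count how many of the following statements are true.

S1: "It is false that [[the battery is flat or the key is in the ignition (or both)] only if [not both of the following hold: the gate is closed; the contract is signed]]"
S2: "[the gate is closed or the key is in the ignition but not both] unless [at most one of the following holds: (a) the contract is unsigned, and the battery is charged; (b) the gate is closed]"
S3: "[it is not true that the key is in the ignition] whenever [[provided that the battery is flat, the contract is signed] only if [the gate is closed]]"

2

Let R = "the battery is charged" (T), Q = "the key is in the ignition" (T), P = "the gate is open" (T), S = "the contract is signed" (T).

S1: Formalization: ¬((¬R ∨ Q) → (¬P ↑ S))

¬R = ¬T = F
¬R ∨ Q = F ∨ T = T
¬P = ¬T = F
¬P ↑ S = F ↑ T = T
(¬R ∨ Q) → (¬P ↑ S) = T → T = T
¬((¬R ∨ Q) → (¬P ↑ S)) = ¬T = F
So S1 is false.

S2: Parsed as (¬P ⊕ Q) ∨ ((¬S ∧ R) ↑ ¬P)

¬P = ¬T = F
¬P ⊕ Q = F ⊕ T = T
¬S = ¬T = F
¬S ∧ R = F ∧ T = F
¬P = ¬T = F
(¬S ∧ R) ↑ ¬P = F ↑ F = T
(¬P ⊕ Q) ∨ ((¬S ∧ R) ↑ ¬P) = T ∨ T = T
So S2 is true.

S3: Formalization: ((¬R → S) → ¬P) → ¬Q

¬R = ¬T = F
¬R → S = F → T = T
¬P = ¬T = F
(¬R → S) → ¬P = T → F = F
¬Q = ¬T = F
((¬R → S) → ¬P) → ¬Q = F → F = T
So S3 is true.

Count: 2.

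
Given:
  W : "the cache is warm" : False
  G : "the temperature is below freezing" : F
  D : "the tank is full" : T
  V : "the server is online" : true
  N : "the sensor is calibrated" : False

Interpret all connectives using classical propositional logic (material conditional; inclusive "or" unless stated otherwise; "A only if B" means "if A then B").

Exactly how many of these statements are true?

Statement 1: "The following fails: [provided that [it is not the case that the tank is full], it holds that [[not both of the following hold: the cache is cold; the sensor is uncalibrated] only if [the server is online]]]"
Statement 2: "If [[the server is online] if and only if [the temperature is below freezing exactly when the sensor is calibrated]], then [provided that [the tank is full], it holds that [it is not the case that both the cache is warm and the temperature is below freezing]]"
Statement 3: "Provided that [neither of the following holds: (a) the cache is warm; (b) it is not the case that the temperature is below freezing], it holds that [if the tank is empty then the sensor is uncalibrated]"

Statement 1: Formalization: ~(~D -> ((~W nand ~N) -> V))

~D = ~T = F
~W = ~F = T
~N = ~F = T
~W nand ~N = T nand T = F
(~W nand ~N) -> V = F -> T = T
~D -> ((~W nand ~N) -> V) = F -> T = T
~(~D -> ((~W nand ~N) -> V)) = ~T = F
Thus Statement 1 is false.

Statement 2: In symbols: (V <-> (G <-> N)) -> (D -> (W nand G))

G <-> N = F <-> F = T
V <-> (G <-> N) = T <-> T = T
W nand G = F nand F = T
D -> (W nand G) = T -> T = T
(V <-> (G <-> N)) -> (D -> (W nand G)) = T -> T = T
Thus Statement 2 is true.

Statement 3: In symbols: (W nor ~G) -> (~D -> ~N)

~G = ~F = T
W nor ~G = F nor T = F
~D = ~T = F
~N = ~F = T
~D -> ~N = F -> T = T
(W nor ~G) -> (~D -> ~N) = F -> T = T
Hence Statement 3 is true.

2 of the 3 statements are true (Statement 2, Statement 3).

2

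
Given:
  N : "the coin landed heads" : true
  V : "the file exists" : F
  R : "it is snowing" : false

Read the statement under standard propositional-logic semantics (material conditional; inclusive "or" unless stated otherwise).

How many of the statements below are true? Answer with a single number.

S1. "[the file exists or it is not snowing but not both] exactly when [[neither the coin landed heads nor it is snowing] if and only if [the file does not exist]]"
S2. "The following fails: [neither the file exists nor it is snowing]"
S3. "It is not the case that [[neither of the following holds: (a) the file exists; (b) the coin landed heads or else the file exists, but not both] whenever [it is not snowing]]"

1

S1: Formalization: (V ⊕ ¬R) ↔ ((N ↓ R) ↔ ¬V)

¬R = ¬F = T
V ⊕ ¬R = F ⊕ T = T
N ↓ R = T ↓ F = F
¬V = ¬F = T
(N ↓ R) ↔ ¬V = F ↔ T = F
(V ⊕ ¬R) ↔ ((N ↓ R) ↔ ¬V) = T ↔ F = F
Thus S1 is false.

S2: In symbols: ¬(V ↓ R)

V ↓ R = F ↓ F = T
¬(V ↓ R) = ¬T = F
Hence S2 is false.

S3: Formalization: ¬(¬R → (V ↓ (N ⊕ V)))

¬R = ¬F = T
N ⊕ V = T ⊕ F = T
V ↓ (N ⊕ V) = F ↓ T = F
¬R → (V ↓ (N ⊕ V)) = T → F = F
¬(¬R → (V ↓ (N ⊕ V))) = ¬F = T
Thus S3 is true.

True statements: 1 (S3).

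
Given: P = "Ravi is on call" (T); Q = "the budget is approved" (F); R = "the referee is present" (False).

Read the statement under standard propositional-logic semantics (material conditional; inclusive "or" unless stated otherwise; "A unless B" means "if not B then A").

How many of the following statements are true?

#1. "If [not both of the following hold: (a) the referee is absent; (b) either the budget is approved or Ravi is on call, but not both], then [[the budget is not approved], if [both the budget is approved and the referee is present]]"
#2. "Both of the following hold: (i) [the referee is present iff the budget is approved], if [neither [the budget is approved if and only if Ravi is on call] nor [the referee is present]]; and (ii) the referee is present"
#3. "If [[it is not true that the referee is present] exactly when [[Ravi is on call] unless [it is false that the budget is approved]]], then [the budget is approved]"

#1: Parsed as (¬R ↑ (Q ⊕ P)) → ((Q ∧ R) → ¬Q)

¬R = ¬F = T
Q ⊕ P = F ⊕ T = T
¬R ↑ (Q ⊕ P) = T ↑ T = F
Q ∧ R = F ∧ F = F
¬Q = ¬F = T
(Q ∧ R) → ¬Q = F → T = T
(¬R ↑ (Q ⊕ P)) → ((Q ∧ R) → ¬Q) = F → T = T
Hence #1 is true.

#2: In symbols: (((Q ↔ P) ↓ R) → (R ↔ Q)) ∧ R

Q ↔ P = F ↔ T = F
(Q ↔ P) ↓ R = F ↓ F = T
R ↔ Q = F ↔ F = T
((Q ↔ P) ↓ R) → (R ↔ Q) = T → T = T
(((Q ↔ P) ↓ R) → (R ↔ Q)) ∧ R = T ∧ F = F
Hence #2 is false.

#3: Formalization: (¬R ↔ (P ∨ ¬Q)) → Q

¬R = ¬F = T
¬Q = ¬F = T
P ∨ ¬Q = T ∨ T = T
¬R ↔ (P ∨ ¬Q) = T ↔ T = T
(¬R ↔ (P ∨ ¬Q)) → Q = T → F = F
Thus #3 is false.

Count: 1.

1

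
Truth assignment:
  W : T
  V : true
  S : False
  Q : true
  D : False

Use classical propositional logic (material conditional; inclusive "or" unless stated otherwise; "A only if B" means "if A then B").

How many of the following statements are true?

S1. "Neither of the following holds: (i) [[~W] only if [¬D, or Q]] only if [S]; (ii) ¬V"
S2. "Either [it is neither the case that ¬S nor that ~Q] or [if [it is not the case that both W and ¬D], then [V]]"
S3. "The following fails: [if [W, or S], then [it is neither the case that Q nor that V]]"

S1: Parsed as ((not W -> (not D or Q)) -> S) nor not V

not W = not True = False
not D = not False = True
not D or Q = True or True = True
not W -> (not D or Q) = False -> True = True
(not W -> (not D or Q)) -> S = True -> False = False
not V = not True = False
((not W -> (not D or Q)) -> S) nor not V = False nor False = True
Hence S1 is true.

S2: This is (not S nor not Q) or ((W nand not D) -> V).

not S = not False = True
not Q = not True = False
not S nor not Q = True nor False = False
not D = not False = True
W nand not D = True nand True = False
(W nand not D) -> V = False -> True = True
(not S nor not Q) or ((W nand not D) -> V) = False or True = True
Thus S2 is true.

S3: This is not ((W or S) -> (Q nor V)).

W or S = True or False = True
Q nor V = True nor True = False
(W or S) -> (Q nor V) = True -> False = False
not ((W or S) -> (Q nor V)) = not False = True
So S3 is true.

Count: 3.

3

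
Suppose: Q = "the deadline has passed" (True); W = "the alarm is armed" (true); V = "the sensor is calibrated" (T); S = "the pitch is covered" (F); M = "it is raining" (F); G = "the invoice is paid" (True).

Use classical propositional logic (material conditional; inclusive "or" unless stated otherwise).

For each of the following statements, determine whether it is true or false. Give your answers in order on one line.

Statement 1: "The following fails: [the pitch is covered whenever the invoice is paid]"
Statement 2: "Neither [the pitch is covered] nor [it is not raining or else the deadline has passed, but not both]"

Statement 1 T; Statement 2 T

Statement 1: This is ~(G -> S).

G -> S = T -> F = F
~(G -> S) = ~F = T
Hence Statement 1 is true.

Statement 2: In symbols: S nor (~M xor Q)

~M = ~F = T
~M xor Q = T xor T = F
S nor (~M xor Q) = F nor F = T
So Statement 2 is true.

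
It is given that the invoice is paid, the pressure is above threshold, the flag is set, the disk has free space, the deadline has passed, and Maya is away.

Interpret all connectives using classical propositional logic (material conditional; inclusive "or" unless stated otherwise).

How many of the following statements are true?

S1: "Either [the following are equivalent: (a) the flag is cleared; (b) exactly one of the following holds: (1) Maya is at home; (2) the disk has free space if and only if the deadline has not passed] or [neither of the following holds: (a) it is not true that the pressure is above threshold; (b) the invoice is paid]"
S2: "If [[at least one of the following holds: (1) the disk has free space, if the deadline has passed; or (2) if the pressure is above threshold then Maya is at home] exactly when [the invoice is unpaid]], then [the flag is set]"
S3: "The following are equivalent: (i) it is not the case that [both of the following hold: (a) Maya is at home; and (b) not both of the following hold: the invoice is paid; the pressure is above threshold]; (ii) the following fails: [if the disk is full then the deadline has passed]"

Let H = "the flag is set" (T), W = "Maya is at home" (F), V = "the disk is full" (F), M = "the deadline has passed" (T), S = "the pressure is above threshold" (T), L = "the invoice is paid" (T).

S1: This is (~H <-> (W xor (~V <-> ~M))) | (~S nor L).

~H = ~T = F
~V = ~F = T
~M = ~T = F
~V <-> ~M = T <-> F = F
W xor (~V <-> ~M) = F xor F = F
~H <-> (W xor (~V <-> ~M)) = F <-> F = T
~S = ~T = F
~S nor L = F nor T = F
(~H <-> (W xor (~V <-> ~M))) | (~S nor L) = T | F = T
Hence S1 is true.

S2: In symbols: (((M -> ~V) | (S -> W)) <-> ~L) -> H

~V = ~F = T
M -> ~V = T -> T = T
S -> W = T -> F = F
(M -> ~V) | (S -> W) = T | F = T
~L = ~T = F
((M -> ~V) | (S -> W)) <-> ~L = T <-> F = F
(((M -> ~V) | (S -> W)) <-> ~L) -> H = F -> T = T
Thus S2 is true.

S3: This is ~(W & (L nand S)) <-> ~(V -> M).

L nand S = T nand T = F
W & (L nand S) = F & F = F
~(W & (L nand S)) = ~F = T
V -> M = F -> T = T
~(V -> M) = ~T = F
~(W & (L nand S)) <-> ~(V -> M) = T <-> F = F
So S3 is false.

2 of the 3 statements are true.

2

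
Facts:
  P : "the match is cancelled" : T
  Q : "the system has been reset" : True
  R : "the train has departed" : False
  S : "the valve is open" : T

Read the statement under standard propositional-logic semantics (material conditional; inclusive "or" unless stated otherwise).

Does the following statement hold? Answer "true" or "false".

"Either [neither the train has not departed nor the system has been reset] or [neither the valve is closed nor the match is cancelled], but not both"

This is (not R nor Q) xor (not S nor P).

not R = not False = True
not R nor Q = True nor True = False
not S = not True = False
not S nor P = False nor True = False
(not R nor Q) xor (not S nor P) = False xor False = False

The statement is false.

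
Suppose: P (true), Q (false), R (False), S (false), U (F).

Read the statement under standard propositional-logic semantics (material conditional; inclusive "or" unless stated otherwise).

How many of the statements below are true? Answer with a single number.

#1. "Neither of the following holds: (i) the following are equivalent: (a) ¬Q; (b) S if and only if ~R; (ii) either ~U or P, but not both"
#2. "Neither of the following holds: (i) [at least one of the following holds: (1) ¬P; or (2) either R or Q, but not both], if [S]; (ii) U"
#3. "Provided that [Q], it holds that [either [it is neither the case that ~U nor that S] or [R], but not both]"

2

#1: Parsed as (¬Q ↔ (S ↔ ¬R)) ↓ (¬U ⊕ P)

¬Q = ¬F = T
¬R = ¬F = T
S ↔ ¬R = F ↔ T = F
¬Q ↔ (S ↔ ¬R) = T ↔ F = F
¬U = ¬F = T
¬U ⊕ P = T ⊕ T = F
(¬Q ↔ (S ↔ ¬R)) ↓ (¬U ⊕ P) = F ↓ F = T
So #1 is true.

#2: Formalization: (S → (¬P ∨ (R ⊕ Q))) ↓ U

¬P = ¬T = F
R ⊕ Q = F ⊕ F = F
¬P ∨ (R ⊕ Q) = F ∨ F = F
S → (¬P ∨ (R ⊕ Q)) = F → F = T
(S → (¬P ∨ (R ⊕ Q))) ↓ U = T ↓ F = F
So #2 is false.

#3: This is Q → ((¬U ↓ S) ⊕ R).

¬U = ¬F = T
¬U ↓ S = T ↓ F = F
(¬U ↓ S) ⊕ R = F ⊕ F = F
Q → ((¬U ↓ S) ⊕ R) = F → F = T
So #3 is true.

True statements: 2.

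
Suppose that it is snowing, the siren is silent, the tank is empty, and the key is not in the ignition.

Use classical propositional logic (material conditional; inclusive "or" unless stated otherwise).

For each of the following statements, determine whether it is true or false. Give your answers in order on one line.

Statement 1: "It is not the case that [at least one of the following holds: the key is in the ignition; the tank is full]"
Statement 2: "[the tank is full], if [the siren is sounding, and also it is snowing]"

Statement 1 T; Statement 2 T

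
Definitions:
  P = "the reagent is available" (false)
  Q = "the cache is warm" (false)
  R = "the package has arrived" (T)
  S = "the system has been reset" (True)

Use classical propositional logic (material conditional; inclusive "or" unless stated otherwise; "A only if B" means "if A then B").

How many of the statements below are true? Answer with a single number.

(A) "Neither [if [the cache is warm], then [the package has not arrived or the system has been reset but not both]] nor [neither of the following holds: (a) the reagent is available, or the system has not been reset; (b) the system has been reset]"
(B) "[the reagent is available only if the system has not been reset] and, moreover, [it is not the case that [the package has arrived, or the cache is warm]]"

(A): Parsed as (Q -> (~R xor S)) nor ((P | ~S) nor S)

~R = ~T = F
~R xor S = F xor T = T
Q -> (~R xor S) = F -> T = T
~S = ~T = F
P | ~S = F | F = F
(P | ~S) nor S = F nor T = F
(Q -> (~R xor S)) nor ((P | ~S) nor S) = T nor F = F
Thus (A) is false.

(B): In symbols: (P -> ~S) & ~(R | Q)

~S = ~T = F
P -> ~S = F -> F = T
R | Q = T | F = T
~(R | Q) = ~T = F
(P -> ~S) & ~(R | Q) = T & F = F
Hence (B) is false.

True statements: 0 (none).

0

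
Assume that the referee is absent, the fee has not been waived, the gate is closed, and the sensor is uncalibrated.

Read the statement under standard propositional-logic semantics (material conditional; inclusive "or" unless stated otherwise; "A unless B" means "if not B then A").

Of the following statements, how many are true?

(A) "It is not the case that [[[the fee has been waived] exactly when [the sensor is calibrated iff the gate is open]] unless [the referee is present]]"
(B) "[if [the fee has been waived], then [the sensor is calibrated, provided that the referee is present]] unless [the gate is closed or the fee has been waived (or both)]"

Let R = "the fee has been waived" (F), N = "the sensor is calibrated" (F), L = "the gate is open" (F), M = "the referee is present" (F).

(A): Parsed as ¬((R ↔ (N ↔ L)) ∨ M)

N ↔ L = F ↔ F = T
R ↔ (N ↔ L) = F ↔ T = F
(R ↔ (N ↔ L)) ∨ M = F ∨ F = F
¬((R ↔ (N ↔ L)) ∨ M) = ¬F = T
Thus (A) is true.

(B): Formalization: (R → (M → N)) ∨ (¬L ∨ R)

M → N = F → F = T
R → (M → N) = F → T = T
¬L = ¬F = T
¬L ∨ R = T ∨ F = T
(R → (M → N)) ∨ (¬L ∨ R) = T ∨ T = T
Thus (B) is true.

2 of the 2 statements are true ((A), (B)).

2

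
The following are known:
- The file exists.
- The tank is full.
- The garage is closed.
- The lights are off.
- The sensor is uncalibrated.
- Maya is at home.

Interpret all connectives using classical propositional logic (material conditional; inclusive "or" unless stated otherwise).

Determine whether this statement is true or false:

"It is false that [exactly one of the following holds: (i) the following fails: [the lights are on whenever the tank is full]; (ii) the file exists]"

Let N = "the tank is full" (T), P = "the lights are on" (F), V = "the file exists" (T).
Parsed as ~(~(N -> P) xor V)

N -> P = T -> F = F
~(N -> P) = ~F = T
~(N -> P) xor V = T xor T = F
~(~(N -> P) xor V) = ~F = T

True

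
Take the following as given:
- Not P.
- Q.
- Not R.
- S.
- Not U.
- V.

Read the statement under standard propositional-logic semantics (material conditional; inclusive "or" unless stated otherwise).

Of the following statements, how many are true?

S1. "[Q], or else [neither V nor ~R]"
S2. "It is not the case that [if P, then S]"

S1: Formalization: Q ∨ (V ↓ ¬R)

¬R = ¬F = T
V ↓ ¬R = T ↓ T = F
Q ∨ (V ↓ ¬R) = T ∨ F = T
So S1 is true.

S2: Formalization: ¬(P → S)

P → S = F → T = T
¬(P → S) = ¬T = F
Hence S2 is false.

Count: 1.

1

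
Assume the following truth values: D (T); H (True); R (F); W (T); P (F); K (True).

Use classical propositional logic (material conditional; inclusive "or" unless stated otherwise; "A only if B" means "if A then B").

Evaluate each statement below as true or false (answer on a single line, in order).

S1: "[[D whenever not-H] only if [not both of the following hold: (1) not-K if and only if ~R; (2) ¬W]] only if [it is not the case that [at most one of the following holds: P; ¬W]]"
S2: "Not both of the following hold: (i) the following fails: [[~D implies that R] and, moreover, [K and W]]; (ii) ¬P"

S1 F; S2 T

S1: In symbols: ((not H -> D) -> ((not K iff not R) nand not W)) -> not (P nand not W)

not H = not True = False
not H -> D = False -> True = True
not K = not True = False
not R = not False = True
not K iff not R = False iff True = False
not W = not True = False
(not K iff not R) nand not W = False nand False = True
(not H -> D) -> ((not K iff not R) nand not W) = True -> True = True
not W = not True = False
P nand not W = False nand False = True
not (P nand not W) = not True = False
((not H -> D) -> ((not K iff not R) nand not W)) -> not (P nand not W) = True -> False = False
So S1 is false.

S2: Parsed as not ((not D -> R) and (K and W)) nand not P

not D = not True = False
not D -> R = False -> False = True
K and W = True and True = True
(not D -> R) and (K and W) = True and True = True
not ((not D -> R) and (K and W)) = not True = False
not P = not False = True
not ((not D -> R) and (K and W)) nand not P = False nand True = True
So S2 is true.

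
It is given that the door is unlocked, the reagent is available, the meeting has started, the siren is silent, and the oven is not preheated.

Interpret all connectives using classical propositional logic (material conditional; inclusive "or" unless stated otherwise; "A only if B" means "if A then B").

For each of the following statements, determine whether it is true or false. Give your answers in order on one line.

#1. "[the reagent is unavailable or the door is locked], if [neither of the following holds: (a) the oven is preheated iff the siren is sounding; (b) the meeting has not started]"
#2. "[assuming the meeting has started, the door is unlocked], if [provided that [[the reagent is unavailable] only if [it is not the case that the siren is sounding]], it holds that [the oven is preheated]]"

Let N = "the oven is preheated" (False), S = "the siren is sounding" (False), K = "the meeting has started" (True), Q = "the reagent is available" (True), P = "the door is locked" (False).

#1: Formalization: ((N iff S) nor not K) -> (not Q or P)

N iff S = False iff False = True
not K = not True = False
(N iff S) nor not K = True nor False = False
not Q = not True = False
not Q or P = False or False = False
((N iff S) nor not K) -> (not Q or P) = False -> False = True
Thus #1 is true.

#2: In symbols: ((not Q -> not S) -> N) -> (K -> not P)

not Q = not True = False
not S = not False = True
not Q -> not S = False -> True = True
(not Q -> not S) -> N = True -> False = False
not P = not False = True
K -> not P = True -> True = True
((not Q -> not S) -> N) -> (K -> not P) = False -> True = True
Hence #2 is true.

#1 True; #2 True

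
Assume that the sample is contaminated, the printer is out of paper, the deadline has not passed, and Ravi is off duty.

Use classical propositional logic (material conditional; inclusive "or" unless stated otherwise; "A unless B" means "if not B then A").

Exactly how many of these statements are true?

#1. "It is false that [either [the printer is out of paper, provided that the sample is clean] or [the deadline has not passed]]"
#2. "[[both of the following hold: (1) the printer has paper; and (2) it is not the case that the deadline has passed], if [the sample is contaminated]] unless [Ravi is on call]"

0

Let D = "the sample is contaminated" (T), H = "the printer has paper" (F), S = "the deadline has passed" (F), R = "Ravi is on call" (F).

#1: This is ~((~D -> ~H) | ~S).

~D = ~T = F
~H = ~F = T
~D -> ~H = F -> T = T
~S = ~F = T
(~D -> ~H) | ~S = T | T = T
~((~D -> ~H) | ~S) = ~T = F
So #1 is false.

#2: Formalization: (D -> (H & ~S)) | R

~S = ~F = T
H & ~S = F & T = F
D -> (H & ~S) = T -> F = F
(D -> (H & ~S)) | R = F | F = F
So #2 is false.

0 of the 2 statements are true (none).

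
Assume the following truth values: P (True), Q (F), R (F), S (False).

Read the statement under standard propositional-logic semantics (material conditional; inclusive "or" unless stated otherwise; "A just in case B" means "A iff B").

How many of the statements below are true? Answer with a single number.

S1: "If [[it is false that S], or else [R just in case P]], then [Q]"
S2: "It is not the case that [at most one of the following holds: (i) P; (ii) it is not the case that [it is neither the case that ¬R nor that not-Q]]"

S1: Formalization: (not S or (R iff P)) -> Q

not S = not False = True
R iff P = False iff True = False
not S or (R iff P) = True or False = True
(not S or (R iff P)) -> Q = True -> False = False
So S1 is false.

S2: In symbols: not (P nand not (not R nor not Q))

not R = not False = True
not Q = not False = True
not R nor not Q = True nor True = False
not (not R nor not Q) = not False = True
P nand not (not R nor not Q) = True nand True = False
not (P nand not (not R nor not Q)) = not False = True
Hence S2 is true.

True statements: 1 (S2).

1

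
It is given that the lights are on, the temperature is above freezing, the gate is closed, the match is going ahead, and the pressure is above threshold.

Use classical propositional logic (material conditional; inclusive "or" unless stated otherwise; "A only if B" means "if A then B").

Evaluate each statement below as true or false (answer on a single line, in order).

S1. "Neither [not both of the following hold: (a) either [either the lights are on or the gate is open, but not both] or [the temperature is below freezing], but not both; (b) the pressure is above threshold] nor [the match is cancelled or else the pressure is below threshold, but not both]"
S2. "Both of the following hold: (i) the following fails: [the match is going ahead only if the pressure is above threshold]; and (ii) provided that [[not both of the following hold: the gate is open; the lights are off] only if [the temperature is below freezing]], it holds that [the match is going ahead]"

Let M = "the lights are on" (True), S = "the gate is open" (False), W = "the temperature is below freezing" (False), N = "the pressure is above threshold" (True), H = "the match is cancelled" (False).

S1: Parsed as (((M xor S) xor W) nand N) nor (H xor not N)

M xor S = True xor False = True
(M xor S) xor W = True xor False = True
((M xor S) xor W) nand N = True nand True = False
not N = not True = False
H xor not N = False xor False = False
(((M xor S) xor W) nand N) nor (H xor not N) = False nor False = True
So S1 is true.

S2: Formalization: not (not H -> N) and (((S nand not M) -> W) -> not H)

not H = not False = True
not H -> N = True -> True = True
not (not H -> N) = not True = False
not M = not True = False
S nand not M = False nand False = True
(S nand not M) -> W = True -> False = False
not H = not False = True
((S nand not M) -> W) -> not H = False -> True = True
not (not H -> N) and (((S nand not M) -> W) -> not H) = False and True = False
Hence S2 is false.

S1 True / S2 False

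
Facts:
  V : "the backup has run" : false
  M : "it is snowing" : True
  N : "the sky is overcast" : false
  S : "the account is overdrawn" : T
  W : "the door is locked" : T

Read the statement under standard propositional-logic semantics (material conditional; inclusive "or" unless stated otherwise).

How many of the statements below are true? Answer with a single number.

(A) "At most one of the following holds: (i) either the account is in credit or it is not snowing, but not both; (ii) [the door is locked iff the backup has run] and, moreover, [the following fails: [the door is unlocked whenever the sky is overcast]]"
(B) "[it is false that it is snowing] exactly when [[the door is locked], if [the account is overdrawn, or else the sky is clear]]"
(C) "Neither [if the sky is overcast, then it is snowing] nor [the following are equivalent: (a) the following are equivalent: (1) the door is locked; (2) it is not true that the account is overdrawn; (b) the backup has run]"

1

(A): In symbols: (not S xor not M) nand ((W iff V) and not (N -> not W))

not S = not True = False
not M = not True = False
not S xor not M = False xor False = False
W iff V = True iff False = False
not W = not True = False
N -> not W = False -> False = True
not (N -> not W) = not True = False
(W iff V) and not (N -> not W) = False and False = False
(not S xor not M) nand ((W iff V) and not (N -> not W)) = False nand False = True
Thus (A) is true.

(B): Parsed as not M iff ((S or not N) -> W)

not M = not True = False
not N = not False = True
S or not N = True or True = True
(S or not N) -> W = True -> True = True
not M iff ((S or not N) -> W) = False iff True = False
So (B) is false.

(C): This is (N -> M) nor ((W iff not S) iff V).

N -> M = False -> True = True
not S = not True = False
W iff not S = True iff False = False
(W iff not S) iff V = False iff False = True
(N -> M) nor ((W iff not S) iff V) = True nor True = False
Thus (C) is false.

1 of the 3 statements is true.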